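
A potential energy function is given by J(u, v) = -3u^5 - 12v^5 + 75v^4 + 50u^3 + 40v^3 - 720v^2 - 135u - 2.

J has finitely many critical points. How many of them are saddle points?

8

J separates as a function of u plus a function of v, so ∇J=0 decouples.
∂J/∂u = -15(u - 3)(u - 1)(u + 1)(u + 3) = 0 at u ∈ {-3, -1, 1, 3}; ∂J/∂v = -60v(v - 4)(v - 3)(v + 2) = 0 at v ∈ {-2, 0, 3, 4}.
The Hessian is diagonal: diag(J_uu, J_vv). Second derivatives: J_uu(-3)=720, J_uu(-1)=-240, J_uu(1)=240, J_uu(3)=-720; J_vv(-2)=3600, J_vv(0)=-1440, J_vv(3)=900, J_vv(4)=-1440.
Saddle points occur where the two diagonal entries have opposite signs: (-3, 0), (-3, 4), (-1, -2), (-1, 3), (1, 0), (1, 4), (3, -2), (3, 3). Count: 8.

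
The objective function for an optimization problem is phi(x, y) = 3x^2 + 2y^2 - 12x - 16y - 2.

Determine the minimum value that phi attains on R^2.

-46

phi(x,y) separates as P(x) + Q(y) − 2, so its minimum is min P + min Q − 2.
P'(x) = 6x - 12 vanishes at x ∈ {2}; Q'(y) = 4y - 16 vanishes at y ∈ {4}.
Local minima of P (where P''>0): P(2)=-12. Local minima of Q: Q(4)=-32.
So the global minimum of phi is P(2) + Q(4) − 2 = -12 − 32 − 2 = -46, attained at (2, 4).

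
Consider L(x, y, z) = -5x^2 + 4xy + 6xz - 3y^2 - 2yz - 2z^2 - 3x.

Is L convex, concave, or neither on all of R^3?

L is quadratic, so its Hessian is the constant matrix H = [[-10, 4, 6], [4, -6, -2], [6, -2, -4]].
Leading principal minors: -10, 44, -16.
Signs alternate −, +, − ⇒ H ≺ 0 ⇒ concave.

concave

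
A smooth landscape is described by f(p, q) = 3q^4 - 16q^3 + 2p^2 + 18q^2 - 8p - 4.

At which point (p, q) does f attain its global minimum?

(2, 3)

f(p,q) separates as A(p) + B(q) − 4, so its minimum is min A + min B − 4.
A'(p) = 4p - 8 vanishes at p ∈ {2}; B'(q) = 12q(q - 3)(q - 1) vanishes at q ∈ {0, 1, 3}.
Local minima of A (where A''>0): A(2)=-8. Local minima of B: B(0)=0, B(3)=-27.
So the global minimum of f is A(2) + B(3) − 4 = -8 − 27 − 4 = -39, attained at (2, 3).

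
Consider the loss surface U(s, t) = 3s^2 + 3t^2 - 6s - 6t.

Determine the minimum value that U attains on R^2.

-6

U(s,t) separates as P(s) + Q(t), so its minimum is min P + min Q.
P'(s) = 6s - 6 vanishes at s ∈ {1}; Q'(t) = 6(t - 1) vanishes at t ∈ {1}.
Local minima of P (where P''>0): P(1)=-3. Local minima of Q: Q(1)=-3.
So the global minimum of U is P(1) + Q(1) = -3 − 3 = -6, attained at (1, 1).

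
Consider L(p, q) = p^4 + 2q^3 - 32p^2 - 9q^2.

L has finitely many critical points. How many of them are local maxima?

1

L separates as a function of p plus a function of q, so ∇L=0 decouples.
∂L/∂p = 4p(p - 4)(p + 4) = 0 at p ∈ {-4, 0, 4}; ∂L/∂q = 6q(q - 3) = 0 at q ∈ {0, 3}.
The Hessian is diagonal: diag(L_pp, L_qq). Second derivatives: L_pp(-4)=128, L_pp(0)=-64, L_pp(4)=128; L_qq(0)=-18, L_qq(3)=18.
Local maxima occur where both diagonal entries negative: (0, 0). Count: 1.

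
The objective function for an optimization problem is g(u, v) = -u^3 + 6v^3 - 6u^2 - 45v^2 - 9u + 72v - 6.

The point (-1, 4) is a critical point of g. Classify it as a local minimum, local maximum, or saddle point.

The mixed partial ∂²g/∂u∂v is 0, so the Hessian at any point is diag(g_uu, g_vv) = diag(-6(u + 2), 18(2v - 5)).
At (-1, 4): H = diag(-6, 54).
The eigenvalues have opposite signs, so H is indefinite: a saddle point.

saddle point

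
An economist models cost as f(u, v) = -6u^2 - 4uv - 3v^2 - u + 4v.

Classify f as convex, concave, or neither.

f is quadratic, so its Hessian is the constant matrix H = [[-12, -4], [-4, -6]].
det(H) = 56, tr(H) = -18.
det(H) > 0 and tr(H) < 0, so H is negative definite everywhere: concave.

concave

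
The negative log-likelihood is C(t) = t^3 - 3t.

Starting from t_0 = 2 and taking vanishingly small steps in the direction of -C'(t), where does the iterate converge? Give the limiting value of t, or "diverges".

1

C'(t) = 3(t - 1)(t + 1), so C'(2) = 9.
Gradient descent moves in the -C' direction, i.e. t is decreasing.
The nearest critical point in that direction is t = 1, where C'' = 6 > 0 (a local minimum). The iterate converges there.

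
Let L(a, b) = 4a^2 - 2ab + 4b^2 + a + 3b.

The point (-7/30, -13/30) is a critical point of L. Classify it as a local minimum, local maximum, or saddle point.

The Hessian of L is constant: H = [[8, -2], [-2, 8]].
det(H) = 8·8 − (-2)² = 60.
det(H) > 0 and tr(H) = 16 > 0, so H is positive definite and the point is a local minimum.

local minimum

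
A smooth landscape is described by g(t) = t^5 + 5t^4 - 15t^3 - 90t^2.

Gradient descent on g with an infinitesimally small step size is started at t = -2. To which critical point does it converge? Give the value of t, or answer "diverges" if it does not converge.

-3

g'(t) = 5t(t - 3)(t + 3)(t + 4), so g'(-2) = 100.
Gradient descent moves in the -g' direction, i.e. t is decreasing.
The nearest critical point in that direction is t = -3, where g'' = 90 > 0 (a local minimum). The iterate converges there.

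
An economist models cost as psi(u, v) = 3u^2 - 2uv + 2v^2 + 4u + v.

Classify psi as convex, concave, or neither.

convex

psi is quadratic, so its Hessian is the constant matrix H = [[6, -2], [-2, 4]].
det(H) = 20, tr(H) = 10.
det(H) > 0 and tr(H) > 0, so H is positive definite everywhere: convex.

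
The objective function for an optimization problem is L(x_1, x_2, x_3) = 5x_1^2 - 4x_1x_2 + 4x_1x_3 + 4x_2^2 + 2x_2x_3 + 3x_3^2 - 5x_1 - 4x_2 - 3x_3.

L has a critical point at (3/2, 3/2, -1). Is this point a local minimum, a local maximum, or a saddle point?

local minimum

The Hessian is constant: H = [[10, -4, 4], [-4, 8, 2], [4, 2, 6]].
Leading principal minors: Δ₁ = 10, Δ₂ = 64, Δ₃ = 152.
All leading minors are positive, so H is positive definite: a local minimum.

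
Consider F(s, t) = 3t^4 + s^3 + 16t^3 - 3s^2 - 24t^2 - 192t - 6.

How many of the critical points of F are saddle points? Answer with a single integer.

3

F separates as a function of s plus a function of t, so ∇F=0 decouples.
∂F/∂s = 3s(s - 2) = 0 at s ∈ {0, 2}; ∂F/∂t = 12(t - 2)(t + 2)(t + 4) = 0 at t ∈ {-4, -2, 2}.
The Hessian is diagonal: diag(F_ss, F_tt). Second derivatives: F_ss(0)=-6, F_ss(2)=6; F_tt(-4)=144, F_tt(-2)=-96, F_tt(2)=288.
Saddle points occur where the two diagonal entries have opposite signs: (0, -4), (0, 2), (2, -2). Count: 3.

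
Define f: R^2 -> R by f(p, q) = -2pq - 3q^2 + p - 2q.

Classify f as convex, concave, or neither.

f is quadratic, so its Hessian is the constant matrix H = [[0, -2], [-2, -6]].
det(H) = -4, tr(H) = -6.
det(H) < 0, so H is indefinite: neither convex nor concave.

neither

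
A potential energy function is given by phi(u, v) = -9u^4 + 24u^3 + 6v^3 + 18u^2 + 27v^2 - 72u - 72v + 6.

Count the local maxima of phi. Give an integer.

phi separates as a function of u plus a function of v, so ∇phi=0 decouples.
∂phi/∂u = -36(u - 2)(u - 1)(u + 1) = 0 at u ∈ {-1, 1, 2}; ∂phi/∂v = 18(v - 1)(v + 4) = 0 at v ∈ {-4, 1}.
The Hessian is diagonal: diag(phi_uu, phi_vv). Second derivatives: phi_uu(-1)=-216, phi_uu(1)=72, phi_uu(2)=-108; phi_vv(-4)=-90, phi_vv(1)=90.
Local maxima occur where both diagonal entries negative: (-1, -4), (2, -4). Count: 2.

2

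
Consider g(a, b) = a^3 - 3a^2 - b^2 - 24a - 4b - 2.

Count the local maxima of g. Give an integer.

g separates as a function of a plus a function of b, so ∇g=0 decouples.
∂g/∂a = 3(a - 4)(a + 2) = 0 at a ∈ {-2, 4}; ∂g/∂b = -2(b + 2) = 0 at b ∈ {-2}.
The Hessian is diagonal: diag(g_aa, g_bb). Second derivatives: g_aa(-2)=-18, g_aa(4)=18; g_bb(-2)=-2.
Local maxima occur where both diagonal entries negative: (-2, -2). Count: 1.

1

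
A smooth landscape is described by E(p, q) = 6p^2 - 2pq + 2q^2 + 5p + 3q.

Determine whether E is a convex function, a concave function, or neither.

convex

E is quadratic, so its Hessian is the constant matrix H = [[12, -2], [-2, 4]].
det(H) = 44, tr(H) = 16.
det(H) > 0 and tr(H) > 0, so H is positive definite everywhere: convex.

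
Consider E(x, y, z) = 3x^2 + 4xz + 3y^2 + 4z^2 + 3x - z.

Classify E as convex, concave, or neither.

convex

E is quadratic, so its Hessian is the constant matrix H = [[6, 0, 4], [0, 6, 0], [4, 0, 8]].
Leading principal minors: 6, 36, 192.
All positive ⇒ H ≻ 0 ⇒ convex.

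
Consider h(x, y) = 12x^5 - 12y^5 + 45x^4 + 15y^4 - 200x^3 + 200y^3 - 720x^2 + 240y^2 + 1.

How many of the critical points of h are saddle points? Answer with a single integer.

8

h separates as a function of x plus a function of y, so ∇h=0 decouples.
∂h/∂x = 60x(x - 3)(x + 2)(x + 4) = 0 at x ∈ {-4, -2, 0, 3}; ∂h/∂y = -60y(y - 4)(y + 1)(y + 2) = 0 at y ∈ {-2, -1, 0, 4}.
The Hessian is diagonal: diag(h_xx, h_yy). Second derivatives: h_xx(-4)=-3360, h_xx(-2)=1200, h_xx(0)=-1440, h_xx(3)=6300; h_yy(-2)=720, h_yy(-1)=-300, h_yy(0)=480, h_yy(4)=-7200.
Saddle points occur where the two diagonal entries have opposite signs: (-4, -2), (-4, 0), (-2, -1), (-2, 4), (0, -2), (0, 0), (3, -1), (3, 4). Count: 8.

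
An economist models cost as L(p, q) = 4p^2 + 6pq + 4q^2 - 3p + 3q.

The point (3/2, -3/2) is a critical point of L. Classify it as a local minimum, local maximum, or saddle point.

The Hessian of L is constant: H = [[8, 6], [6, 8]].
det(H) = 8·8 − 6² = 28.
det(H) > 0 and tr(H) = 16 > 0, so H is positive definite and the point is a local minimum.

local minimum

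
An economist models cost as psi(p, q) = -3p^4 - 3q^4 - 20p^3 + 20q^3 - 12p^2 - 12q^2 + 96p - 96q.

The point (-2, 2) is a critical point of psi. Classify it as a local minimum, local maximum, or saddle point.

local minimum

The mixed partial ∂²psi/∂p∂q is 0, so the Hessian at any point is diag(psi_pp, psi_qq) = diag(-12(3p^2 + 10p + 2), 12(-3q^2 + 10q - 2)).
At (-2, 2): H = diag(72, 72).
Both eigenvalues are positive, so H is positive definite: a local minimum.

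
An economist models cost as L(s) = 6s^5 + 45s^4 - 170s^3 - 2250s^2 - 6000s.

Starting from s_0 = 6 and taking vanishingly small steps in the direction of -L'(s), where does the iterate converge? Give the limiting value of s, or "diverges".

L'(s) = 30(s - 5)(s + 2)(s + 4)(s + 5), so L'(6) = 26400.
Gradient descent moves in the -L' direction, i.e. s is decreasing.
The nearest critical point in that direction is s = 5, where L'' = 18900 > 0 (a local minimum). The iterate converges there.

5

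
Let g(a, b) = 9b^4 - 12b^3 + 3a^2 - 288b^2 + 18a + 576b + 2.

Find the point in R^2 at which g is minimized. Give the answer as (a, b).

g(a,b) separates as P(a) + Q(b) + 2, so its minimum is min P + min Q + 2.
P'(a) = 6a + 18 vanishes at a ∈ {-3}; Q'(b) = 36(b - 4)(b - 1)(b + 4) vanishes at b ∈ {-4, 1, 4}.
Local minima of P (where P''>0): P(-3)=-27. Local minima of Q: Q(-4)=-3840, Q(4)=-768.
So the global minimum of g is P(-3) + Q(-4) + 2 = -27 − 3840 + 2 = -3865, attained at (-3, -4).

(-3, -4)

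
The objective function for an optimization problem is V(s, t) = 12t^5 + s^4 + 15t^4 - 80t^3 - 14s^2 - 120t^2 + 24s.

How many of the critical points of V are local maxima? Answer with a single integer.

2

V separates as a function of s plus a function of t, so ∇V=0 decouples.
∂V/∂s = 4(s - 2)(s - 1)(s + 3) = 0 at s ∈ {-3, 1, 2}; ∂V/∂t = 60t(t - 2)(t + 1)(t + 2) = 0 at t ∈ {-2, -1, 0, 2}.
The Hessian is diagonal: diag(V_ss, V_tt). Second derivatives: V_ss(-3)=80, V_ss(1)=-16, V_ss(2)=20; V_tt(-2)=-480, V_tt(-1)=180, V_tt(0)=-240, V_tt(2)=1440.
Local maxima occur where both diagonal entries negative: (1, -2), (1, 0). Count: 2.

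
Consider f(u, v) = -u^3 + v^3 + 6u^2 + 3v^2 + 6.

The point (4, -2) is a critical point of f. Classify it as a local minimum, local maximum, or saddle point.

local maximum

The mixed partial ∂²f/∂u∂v is 0, so the Hessian at any point is diag(f_uu, f_vv) = diag(6(-u + 2), 6(v + 1)).
At (4, -2): H = diag(-12, -6).
Both eigenvalues are negative, so H is negative definite: a local maximum.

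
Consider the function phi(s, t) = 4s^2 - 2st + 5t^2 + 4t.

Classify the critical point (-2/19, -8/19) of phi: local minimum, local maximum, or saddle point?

The Hessian of phi is constant: H = [[8, -2], [-2, 10]].
det(H) = 8·10 − (-2)² = 76.
det(H) > 0 and tr(H) = 18 > 0, so H is positive definite and the point is a local minimum.

local minimum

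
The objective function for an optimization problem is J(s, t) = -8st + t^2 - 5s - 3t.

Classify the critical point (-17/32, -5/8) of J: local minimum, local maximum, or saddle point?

The Hessian of J is constant: H = [[0, -8], [-8, 2]].
det(H) = 0·2 − (-8)² = -64.
Since det(H) < 0, H is indefinite and the critical point is a saddle point.

saddle point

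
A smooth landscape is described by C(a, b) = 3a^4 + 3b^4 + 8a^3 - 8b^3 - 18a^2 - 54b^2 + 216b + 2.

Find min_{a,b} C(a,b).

C(a,b) separates as P(a) + Q(b) + 2, so its minimum is min P + min Q + 2.
P'(a) = 12a(a - 1)(a + 3) vanishes at a ∈ {-3, 0, 1}; Q'(b) = 12(b - 3)(b - 2)(b + 3) vanishes at b ∈ {-3, 2, 3}.
Local minima of P (where P''>0): P(-3)=-135, P(1)=-7. Local minima of Q: Q(-3)=-675, Q(3)=189.
So the global minimum of C is P(-3) + Q(-3) + 2 = -135 − 675 + 2 = -808, attained at (-3, -3).

-808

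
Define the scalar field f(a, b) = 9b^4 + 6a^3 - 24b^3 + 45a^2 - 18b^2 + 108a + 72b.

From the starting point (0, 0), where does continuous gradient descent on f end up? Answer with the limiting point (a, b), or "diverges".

(-2, -1)

f is separable, so gradient descent decouples: a follows -∂f/∂a, b follows -∂f/∂b.
∂f/∂a = 18(a + 2)(a + 3); at a=0 this is 108, so a decreases.
∂f/∂b = 36(b - 2)(b - 1)(b + 1); at b=0 this is 72, so b decreases.
a converges to its nearest critical value -2 (a local min of the a-part); b converges to -1. The iterate converges to (-2, -1).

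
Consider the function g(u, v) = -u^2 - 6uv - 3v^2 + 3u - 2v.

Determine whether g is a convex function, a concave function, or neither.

neither

g is quadratic, so its Hessian is the constant matrix H = [[-2, -6], [-6, -6]].
det(H) = -24, tr(H) = -8.
det(H) < 0, so H is indefinite: neither convex nor concave.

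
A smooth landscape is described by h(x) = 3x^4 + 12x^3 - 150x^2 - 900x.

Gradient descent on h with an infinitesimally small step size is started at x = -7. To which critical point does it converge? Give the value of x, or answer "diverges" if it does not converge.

-5

h'(x) = 12(x - 5)(x + 3)(x + 5), so h'(-7) = -1152.
Gradient descent moves in the -h' direction, i.e. x is increasing.
The nearest critical point in that direction is x = -5, where h'' = 240 > 0 (a local minimum). The iterate converges there.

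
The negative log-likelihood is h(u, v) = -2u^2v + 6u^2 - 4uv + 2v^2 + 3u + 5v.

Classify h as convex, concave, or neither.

neither

The term -2u^2v is cubic, so the Hessian is not constant.
∂²h/∂u² = -4v + 12, which takes both signs as v varies (negative for sufficiently large v). A diagonal entry of the Hessian changing sign means the Hessian is neither positive- nor negative-semidefinite on all of R^2.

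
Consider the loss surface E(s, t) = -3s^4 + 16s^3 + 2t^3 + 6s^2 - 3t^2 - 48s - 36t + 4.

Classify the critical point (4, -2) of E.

local maximum

The mixed partial ∂²E/∂s∂t is 0, so the Hessian at any point is diag(E_ss, E_tt) = diag(12(-3s^2 + 8s + 1), 6(2t - 1)).
At (4, -2): H = diag(-180, -30).
Both eigenvalues are negative, so H is negative definite: a local maximum.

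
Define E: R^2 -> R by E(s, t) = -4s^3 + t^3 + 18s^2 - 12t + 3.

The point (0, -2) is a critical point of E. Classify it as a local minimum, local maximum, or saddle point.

saddle point

The mixed partial ∂²E/∂s∂t is 0, so the Hessian at any point is diag(E_ss, E_tt) = diag(12(-2s + 3), 6t).
At (0, -2): H = diag(36, -12).
The eigenvalues have opposite signs, so H is indefinite: a saddle point.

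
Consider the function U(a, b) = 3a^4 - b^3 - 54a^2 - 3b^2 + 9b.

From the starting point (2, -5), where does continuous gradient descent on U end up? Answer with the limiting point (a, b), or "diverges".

(3, -3)

U is separable, so gradient descent decouples: a follows -∂U/∂a, b follows -∂U/∂b.
∂U/∂a = 12a(a - 3)(a + 3); at a=2 this is -120, so a increases.
∂U/∂b = -3(b - 1)(b + 3); at b=-5 this is -36, so b increases.
a converges to its nearest critical value 3 (a local min of the a-part); b converges to -3. The iterate converges to (3, -3).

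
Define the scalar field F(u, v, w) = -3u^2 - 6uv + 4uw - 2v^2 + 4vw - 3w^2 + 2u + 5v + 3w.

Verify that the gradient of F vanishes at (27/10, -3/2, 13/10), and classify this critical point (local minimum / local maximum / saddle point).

saddle point

∇F = (-6u - 6v + 4w + 2, -6u - 4v + 4w + 5, 4u + 4v - 6w + 3); substituting (27/10, -3/2, 13/10) gives ∇F = (0, 0, 0), so (27/10, -3/2, 13/10) is indeed a critical point.
The Hessian is constant: H = [[-6, -6, 4], [-6, -4, 4], [4, 4, -6]].
Leading principal minors: Δ₁ = -6, Δ₂ = -12, Δ₃ = 40.
The minors fit neither the all-positive nor the alternating-sign pattern, so H is indefinite: a saddle point.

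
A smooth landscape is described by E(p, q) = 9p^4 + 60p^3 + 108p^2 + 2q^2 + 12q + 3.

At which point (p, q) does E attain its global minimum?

E(p,q) separates as A(p) + B(q) + 3, so its minimum is min A + min B + 3.
A'(p) = 36p(p + 2)(p + 3) vanishes at p ∈ {-3, -2, 0}; B'(q) = 4q + 12 vanishes at q ∈ {-3}.
Local minima of A (where A''>0): A(-3)=81, A(0)=0. Local minima of B: B(-3)=-18.
So the global minimum of E is A(0) + B(-3) + 3 = 0 − 18 + 3 = -15, attained at (0, -3).

(0, -3)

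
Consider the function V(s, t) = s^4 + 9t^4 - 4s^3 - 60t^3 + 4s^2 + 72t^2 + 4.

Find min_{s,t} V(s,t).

-380

V(s,t) separates as P(s) + Q(t) + 4, so its minimum is min P + min Q + 4.
P'(s) = 4s(s - 2)(s - 1) vanishes at s ∈ {0, 1, 2}; Q'(t) = 36t(t - 4)(t - 1) vanishes at t ∈ {0, 1, 4}.
Local minima of P (where P''>0): P(0)=0, P(2)=0. Local minima of Q: Q(0)=0, Q(4)=-384.
So the global minimum of V is P(0) + Q(4) + 4 = 0 − 384 + 4 = -380, attained at (0, 4).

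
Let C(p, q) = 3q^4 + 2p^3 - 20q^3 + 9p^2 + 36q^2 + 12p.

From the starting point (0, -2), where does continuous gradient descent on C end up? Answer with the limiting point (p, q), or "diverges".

C is separable, so gradient descent decouples: p follows -∂C/∂p, q follows -∂C/∂q.
∂C/∂p = 6(p + 1)(p + 2); at p=0 this is 12, so p decreases.
∂C/∂q = 12q(q - 3)(q - 2); at q=-2 this is -480, so q increases.
p converges to its nearest critical value -1 (a local min of the p-part); q converges to 0. The iterate converges to (-1, 0).

(-1, 0)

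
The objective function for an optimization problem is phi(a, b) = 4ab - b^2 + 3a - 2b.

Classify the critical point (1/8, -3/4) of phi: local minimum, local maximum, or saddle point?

The Hessian of phi is constant: H = [[0, 4], [4, -2]].
det(H) = 0·(-2) − 4² = -16.
Since det(H) < 0, H is indefinite and the critical point is a saddle point.

saddle point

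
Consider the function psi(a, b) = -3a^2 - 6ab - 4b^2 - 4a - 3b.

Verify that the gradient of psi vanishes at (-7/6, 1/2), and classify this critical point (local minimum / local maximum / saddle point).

local maximum

∇psi = (-6a - 6b - 4, -6a - 8b - 3); substituting (-7/6, 1/2) gives ∇psi = (0, 0), so (-7/6, 1/2) is indeed a critical point.
The Hessian of psi is constant: H = [[-6, -6], [-6, -8]].
det(H) = (-6)·(-8) − (-6)² = 12.
det(H) > 0 and tr(H) = -14 < 0, so H is negative definite and the point is a local maximum.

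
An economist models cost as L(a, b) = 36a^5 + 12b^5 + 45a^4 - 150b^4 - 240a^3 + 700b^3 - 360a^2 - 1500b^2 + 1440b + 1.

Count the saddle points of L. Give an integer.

L separates as a function of a plus a function of b, so ∇L=0 decouples.
∂L/∂a = 180a(a - 2)(a + 1)(a + 2) = 0 at a ∈ {-2, -1, 0, 2}; ∂L/∂b = 60(b - 4)(b - 3)(b - 2)(b - 1) = 0 at b ∈ {1, 2, 3, 4}.
The Hessian is diagonal: diag(L_aa, L_bb). Second derivatives: L_aa(-2)=-1440, L_aa(-1)=540, L_aa(0)=-720, L_aa(2)=4320; L_bb(1)=-360, L_bb(2)=120, L_bb(3)=-120, L_bb(4)=360.
Saddle points occur where the two diagonal entries have opposite signs: (-2, 2), (-2, 4), (-1, 1), (-1, 3), (0, 2), (0, 4), (2, 1), (2, 3). Count: 8.

8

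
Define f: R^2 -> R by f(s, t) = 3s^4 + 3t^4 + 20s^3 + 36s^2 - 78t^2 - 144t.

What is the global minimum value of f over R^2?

f(s,t) separates as P(s) + Q(t), so its minimum is min P + min Q.
P'(s) = 12s(s + 2)(s + 3) vanishes at s ∈ {-3, -2, 0}; Q'(t) = 12(t - 4)(t + 1)(t + 3) vanishes at t ∈ {-3, -1, 4}.
Local minima of P (where P''>0): P(-3)=27, P(0)=0. Local minima of Q: Q(-3)=-27, Q(4)=-1056.
So the global minimum of f is P(0) + Q(4) = 0 − 1056 = -1056, attained at (0, 4).

-1056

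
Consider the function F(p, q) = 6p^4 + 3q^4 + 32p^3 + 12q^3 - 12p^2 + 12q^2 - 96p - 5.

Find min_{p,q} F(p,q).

-325

F(p,q) separates as A(p) + B(q) − 5, so its minimum is min A + min B − 5.
A'(p) = 24(p - 1)(p + 1)(p + 4) vanishes at p ∈ {-4, -1, 1}; B'(q) = 12q(q + 1)(q + 2) vanishes at q ∈ {-2, -1, 0}.
Local minima of A (where A''>0): A(-4)=-320, A(1)=-70. Local minima of B: B(-2)=0, B(0)=0.
So the global minimum of F is A(-4) + B(-2) − 5 = -320 + 0 − 5 = -325, attained at (-4, -2).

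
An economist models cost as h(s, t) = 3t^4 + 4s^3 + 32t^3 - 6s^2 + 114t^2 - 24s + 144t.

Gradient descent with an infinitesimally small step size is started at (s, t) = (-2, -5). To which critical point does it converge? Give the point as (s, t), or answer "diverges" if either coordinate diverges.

h is separable, so gradient descent decouples: s follows -∂h/∂s, t follows -∂h/∂t.
∂h/∂s = 12(s - 2)(s + 1); at s=-2 this is 48, so s decreases.
∂h/∂t = 12(t + 1)(t + 3)(t + 4); at t=-5 this is -96, so t increases.
The s-coordinate has no critical point in that direction and runs off to infinity.

diverges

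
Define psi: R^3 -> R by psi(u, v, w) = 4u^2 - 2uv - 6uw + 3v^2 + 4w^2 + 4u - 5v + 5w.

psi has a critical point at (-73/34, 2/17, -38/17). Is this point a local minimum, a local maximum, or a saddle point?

The Hessian is constant: H = [[8, -2, -6], [-2, 6, 0], [-6, 0, 8]].
Leading principal minors: Δ₁ = 8, Δ₂ = 44, Δ₃ = 136.
All leading minors are positive, so H is positive definite: a local minimum.

local minimum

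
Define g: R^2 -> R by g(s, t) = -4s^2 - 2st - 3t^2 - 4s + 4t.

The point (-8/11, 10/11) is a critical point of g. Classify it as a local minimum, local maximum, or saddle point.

The Hessian of g is constant: H = [[-8, -2], [-2, -6]].
det(H) = (-8)·(-6) − (-2)² = 44.
det(H) > 0 and tr(H) = -14 < 0, so H is negative definite and the point is a local maximum.

local maximum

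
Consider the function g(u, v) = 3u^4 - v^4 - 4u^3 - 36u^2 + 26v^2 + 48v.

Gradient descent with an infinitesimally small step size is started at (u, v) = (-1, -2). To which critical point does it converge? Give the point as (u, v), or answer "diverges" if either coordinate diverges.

(-2, -1)

g is separable, so gradient descent decouples: u follows -∂g/∂u, v follows -∂g/∂v.
∂g/∂u = 12u(u - 3)(u + 2); at u=-1 this is 48, so u decreases.
∂g/∂v = -4(v - 4)(v + 1)(v + 3); at v=-2 this is -24, so v increases.
u converges to its nearest critical value -2 (a local min of the u-part); v converges to -1. The iterate converges to (-2, -1).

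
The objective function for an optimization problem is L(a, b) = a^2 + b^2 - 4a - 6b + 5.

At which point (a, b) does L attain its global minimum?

L(a,b) separates as P(a) + Q(b) + 5, so its minimum is min P + min Q + 5.
P'(a) = 2a - 4 vanishes at a ∈ {2}; Q'(b) = 2b - 6 vanishes at b ∈ {3}.
Local minima of P (where P''>0): P(2)=-4. Local minima of Q: Q(3)=-9.
So the global minimum of L is P(2) + Q(3) + 5 = -4 − 9 + 5 = -8, attained at (2, 3).

(2, 3)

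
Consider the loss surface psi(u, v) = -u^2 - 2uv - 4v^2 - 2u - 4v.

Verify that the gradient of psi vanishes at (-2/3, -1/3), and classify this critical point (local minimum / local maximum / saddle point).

local maximum

∇psi = (-2u - 2v - 2, -2u - 8v - 4); substituting (-2/3, -1/3) gives ∇psi = (0, 0), so (-2/3, -1/3) is indeed a critical point.
The Hessian of psi is constant: H = [[-2, -2], [-2, -8]].
det(H) = (-2)·(-8) − (-2)² = 12.
det(H) > 0 and tr(H) = -10 < 0, so H is negative definite and the point is a local maximum.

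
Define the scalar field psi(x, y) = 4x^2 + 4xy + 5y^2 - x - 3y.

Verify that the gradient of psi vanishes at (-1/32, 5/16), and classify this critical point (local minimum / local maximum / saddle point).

∇psi = (8x + 4y - 1, 4x + 10y - 3); substituting (-1/32, 5/16) gives ∇psi = (0, 0), so (-1/32, 5/16) is indeed a critical point.
The Hessian of psi is constant: H = [[8, 4], [4, 10]].
det(H) = 8·10 − 4² = 64.
det(H) > 0 and tr(H) = 18 > 0, so H is positive definite and the point is a local minimum.

local minimum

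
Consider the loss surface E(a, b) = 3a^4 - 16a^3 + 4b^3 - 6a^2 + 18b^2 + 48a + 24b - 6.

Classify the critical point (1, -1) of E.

saddle point

The mixed partial ∂²E/∂a∂b is 0, so the Hessian at any point is diag(E_aa, E_bb) = diag(12(3a^2 - 8a - 1), 12(2b + 3)).
At (1, -1): H = diag(-72, 12).
The eigenvalues have opposite signs, so H is indefinite: a saddle point.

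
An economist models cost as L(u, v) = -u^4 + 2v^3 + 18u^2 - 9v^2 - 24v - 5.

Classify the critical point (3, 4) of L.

saddle point

The mixed partial ∂²L/∂u∂v is 0, so the Hessian at any point is diag(L_uu, L_vv) = diag(12(-u^2 + 3), 6(2v - 3)).
At (3, 4): H = diag(-72, 30).
The eigenvalues have opposite signs, so H is indefinite: a saddle point.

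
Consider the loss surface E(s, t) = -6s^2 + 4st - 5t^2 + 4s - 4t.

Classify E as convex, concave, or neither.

concave

E is quadratic, so its Hessian is the constant matrix H = [[-12, 4], [4, -10]].
det(H) = 104, tr(H) = -22.
det(H) > 0 and tr(H) < 0, so H is negative definite everywhere: concave.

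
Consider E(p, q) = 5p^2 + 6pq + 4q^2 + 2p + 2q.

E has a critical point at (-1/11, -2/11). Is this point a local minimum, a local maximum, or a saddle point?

The Hessian of E is constant: H = [[10, 6], [6, 8]].
det(H) = 10·8 − 6² = 44.
det(H) > 0 and tr(H) = 18 > 0, so H is positive definite and the point is a local minimum.

local minimum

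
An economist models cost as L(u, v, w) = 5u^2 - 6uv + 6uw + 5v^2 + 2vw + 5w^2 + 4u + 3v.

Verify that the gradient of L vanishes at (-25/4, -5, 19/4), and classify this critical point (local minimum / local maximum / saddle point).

local minimum

∇L = (10u - 6v + 6w + 4, -6u + 10v + 2w + 3, 6u + 2v + 10w); substituting (-25/4, -5, 19/4) gives ∇L = (0, 0, 0), so (-25/4, -5, 19/4) is indeed a critical point.
The Hessian is constant: H = [[10, -6, 6], [-6, 10, 2], [6, 2, 10]].
Leading principal minors: Δ₁ = 10, Δ₂ = 64, Δ₃ = 96.
All leading minors are positive, so H is positive definite: a local minimum.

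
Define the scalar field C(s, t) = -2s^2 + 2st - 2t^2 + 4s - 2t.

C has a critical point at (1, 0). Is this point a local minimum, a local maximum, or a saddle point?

The Hessian of C is constant: H = [[-4, 2], [2, -4]].
det(H) = (-4)·(-4) − 2² = 12.
det(H) > 0 and tr(H) = -8 < 0, so H is negative definite and the point is a local maximum.

local maximum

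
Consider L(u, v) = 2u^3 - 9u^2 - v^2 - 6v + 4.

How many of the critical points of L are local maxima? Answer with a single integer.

1

L separates as a function of u plus a function of v, so ∇L=0 decouples.
∂L/∂u = 6u(u - 3) = 0 at u ∈ {0, 3}; ∂L/∂v = -2(v + 3) = 0 at v ∈ {-3}.
The Hessian is diagonal: diag(L_uu, L_vv). Second derivatives: L_uu(0)=-18, L_uu(3)=18; L_vv(-3)=-2.
Local maxima occur where both diagonal entries negative: (0, -3). Count: 1.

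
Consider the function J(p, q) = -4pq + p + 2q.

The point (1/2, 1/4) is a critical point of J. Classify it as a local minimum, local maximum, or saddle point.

The Hessian of J is constant: H = [[0, -4], [-4, 0]].
det(H) = 0·0 − (-4)² = -16.
Since det(H) < 0, H is indefinite and the critical point is a saddle point.

saddle point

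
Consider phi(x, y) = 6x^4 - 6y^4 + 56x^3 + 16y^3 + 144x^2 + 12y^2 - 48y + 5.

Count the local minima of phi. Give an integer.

2

phi separates as a function of x plus a function of y, so ∇phi=0 decouples.
∂phi/∂x = 24x(x + 3)(x + 4) = 0 at x ∈ {-4, -3, 0}; ∂phi/∂y = -24(y - 2)(y - 1)(y + 1) = 0 at y ∈ {-1, 1, 2}.
The Hessian is diagonal: diag(phi_xx, phi_yy). Second derivatives: phi_xx(-4)=96, phi_xx(-3)=-72, phi_xx(0)=288; phi_yy(-1)=-144, phi_yy(1)=48, phi_yy(2)=-72.
Local minima occur where both diagonal entries positive: (-4, 1), (0, 1). Count: 2.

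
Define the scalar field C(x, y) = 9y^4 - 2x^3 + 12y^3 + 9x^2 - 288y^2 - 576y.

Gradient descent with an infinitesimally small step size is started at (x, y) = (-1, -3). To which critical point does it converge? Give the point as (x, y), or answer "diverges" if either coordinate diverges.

(0, -4)

C is separable, so gradient descent decouples: x follows -∂C/∂x, y follows -∂C/∂y.
∂C/∂x = -6x(x - 3); at x=-1 this is -24, so x increases.
∂C/∂y = 36(y - 4)(y + 1)(y + 4); at y=-3 this is 504, so y decreases.
x converges to its nearest critical value 0 (a local min of the x-part); y converges to -4. The iterate converges to (0, -4).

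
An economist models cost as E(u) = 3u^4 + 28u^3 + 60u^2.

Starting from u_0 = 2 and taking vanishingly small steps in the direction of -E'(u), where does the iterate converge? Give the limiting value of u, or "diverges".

0

E'(u) = 12u(u + 2)(u + 5), so E'(2) = 672.
Gradient descent moves in the -E' direction, i.e. u is decreasing.
The nearest critical point in that direction is u = 0, where E'' = 120 > 0 (a local minimum). The iterate converges there.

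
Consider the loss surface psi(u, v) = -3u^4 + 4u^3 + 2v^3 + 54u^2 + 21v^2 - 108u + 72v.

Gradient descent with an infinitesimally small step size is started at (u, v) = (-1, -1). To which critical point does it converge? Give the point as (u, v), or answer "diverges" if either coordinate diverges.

psi is separable, so gradient descent decouples: u follows -∂psi/∂u, v follows -∂psi/∂v.
∂psi/∂u = -12(u - 3)(u - 1)(u + 3); at u=-1 this is -192, so u increases.
∂psi/∂v = 6(v + 3)(v + 4); at v=-1 this is 36, so v decreases.
u converges to its nearest critical value 1 (a local min of the u-part); v converges to -3. The iterate converges to (1, -3).

(1, -3)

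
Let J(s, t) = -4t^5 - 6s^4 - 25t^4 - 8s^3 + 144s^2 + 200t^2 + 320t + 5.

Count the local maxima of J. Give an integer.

J separates as a function of s plus a function of t, so ∇J=0 decouples.
∂J/∂s = -24s(s - 3)(s + 4) = 0 at s ∈ {-4, 0, 3}; ∂J/∂t = -20(t - 2)(t + 1)(t + 2)(t + 4) = 0 at t ∈ {-4, -2, -1, 2}.
The Hessian is diagonal: diag(J_ss, J_tt). Second derivatives: J_ss(-4)=-672, J_ss(0)=288, J_ss(3)=-504; J_tt(-4)=720, J_tt(-2)=-160, J_tt(-1)=180, J_tt(2)=-1440.
Local maxima occur where both diagonal entries negative: (-4, -2), (-4, 2), (3, -2), (3, 2). Count: 4.

4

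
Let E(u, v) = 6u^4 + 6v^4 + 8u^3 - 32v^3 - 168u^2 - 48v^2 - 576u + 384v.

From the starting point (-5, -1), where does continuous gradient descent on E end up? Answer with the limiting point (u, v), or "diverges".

E is separable, so gradient descent decouples: u follows -∂E/∂u, v follows -∂E/∂v.
∂E/∂u = 24(u - 4)(u + 2)(u + 3); at u=-5 this is -1296, so u increases.
∂E/∂v = 24(v - 4)(v - 2)(v + 2); at v=-1 this is 360, so v decreases.
u converges to its nearest critical value -3 (a local min of the u-part); v converges to -2. The iterate converges to (-3, -2).

(-3, -2)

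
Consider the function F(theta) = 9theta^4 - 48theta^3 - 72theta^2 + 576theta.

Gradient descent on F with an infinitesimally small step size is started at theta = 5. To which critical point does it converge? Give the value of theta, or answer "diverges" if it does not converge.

F'(theta) = 36(theta - 4)(theta - 2)(theta + 2), so F'(5) = 756.
Gradient descent moves in the -F' direction, i.e. theta is decreasing.
The nearest critical point in that direction is theta = 4, where F'' = 432 > 0 (a local minimum). The iterate converges there.

4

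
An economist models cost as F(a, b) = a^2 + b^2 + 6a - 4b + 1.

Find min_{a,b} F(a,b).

-12

F(a,b) separates as P(a) + Q(b) + 1, so its minimum is min P + min Q + 1.
P'(a) = 2a + 6 vanishes at a ∈ {-3}; Q'(b) = 2b - 4 vanishes at b ∈ {2}.
Local minima of P (where P''>0): P(-3)=-9. Local minima of Q: Q(2)=-4.
So the global minimum of F is P(-3) + Q(2) + 1 = -9 − 4 + 1 = -12, attained at (-3, 2).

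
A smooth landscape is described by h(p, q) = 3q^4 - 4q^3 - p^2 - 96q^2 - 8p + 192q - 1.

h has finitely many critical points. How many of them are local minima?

0

h separates as a function of p plus a function of q, so ∇h=0 decouples.
∂h/∂p = -2(p + 4) = 0 at p ∈ {-4}; ∂h/∂q = 12(q - 4)(q - 1)(q + 4) = 0 at q ∈ {-4, 1, 4}.
The Hessian is diagonal: diag(h_pp, h_qq). Second derivatives: h_pp(-4)=-2; h_qq(-4)=480, h_qq(1)=-180, h_qq(4)=288.
Local minima occur where both diagonal entries positive: none. Count: 0.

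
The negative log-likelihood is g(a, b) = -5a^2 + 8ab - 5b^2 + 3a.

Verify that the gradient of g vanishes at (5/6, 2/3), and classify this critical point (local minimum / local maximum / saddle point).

∇g = (-10a + 8b + 3, 8a - 10b); substituting (5/6, 2/3) gives ∇g = (0, 0), so (5/6, 2/3) is indeed a critical point.
The Hessian of g is constant: H = [[-10, 8], [8, -10]].
det(H) = (-10)·(-10) − 8² = 36.
det(H) > 0 and tr(H) = -20 < 0, so H is negative definite and the point is a local maximum.

local maximum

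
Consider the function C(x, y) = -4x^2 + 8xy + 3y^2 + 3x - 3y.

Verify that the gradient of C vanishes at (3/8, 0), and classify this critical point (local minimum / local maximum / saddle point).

saddle point

∇C = (-8x + 8y + 3, 8x + 6y - 3); substituting (3/8, 0) gives ∇C = (0, 0), so (3/8, 0) is indeed a critical point.
The Hessian of C is constant: H = [[-8, 8], [8, 6]].
det(H) = (-8)·6 − 8² = -112.
Since det(H) < 0, H is indefinite and the critical point is a saddle point.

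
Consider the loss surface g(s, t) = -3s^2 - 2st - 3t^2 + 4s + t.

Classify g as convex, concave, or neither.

concave

g is quadratic, so its Hessian is the constant matrix H = [[-6, -2], [-2, -6]].
det(H) = 32, tr(H) = -12.
det(H) > 0 and tr(H) < 0, so H is negative definite everywhere: concave.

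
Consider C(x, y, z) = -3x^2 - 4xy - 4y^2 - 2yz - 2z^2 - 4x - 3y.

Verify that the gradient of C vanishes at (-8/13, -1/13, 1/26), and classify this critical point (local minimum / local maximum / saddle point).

local maximum

∇C = (-6x - 4y - 4, -4x - 8y - 2z - 3, -2y - 4z); substituting (-8/13, -1/13, 1/26) gives ∇C = (0, 0, 0), so (-8/13, -1/13, 1/26) is indeed a critical point.
The Hessian is constant: H = [[-6, -4, 0], [-4, -8, -2], [0, -2, -4]].
Leading principal minors: Δ₁ = -6, Δ₂ = 32, Δ₃ = -104.
The minors alternate sign starting negative (−, +, −), so H is negative definite: a local maximum.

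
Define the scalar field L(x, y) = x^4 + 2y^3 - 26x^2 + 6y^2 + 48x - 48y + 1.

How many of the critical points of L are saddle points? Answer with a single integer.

3

L separates as a function of x plus a function of y, so ∇L=0 decouples.
∂L/∂x = 4(x - 3)(x - 1)(x + 4) = 0 at x ∈ {-4, 1, 3}; ∂L/∂y = 6(y - 2)(y + 4) = 0 at y ∈ {-4, 2}.
The Hessian is diagonal: diag(L_xx, L_yy). Second derivatives: L_xx(-4)=140, L_xx(1)=-40, L_xx(3)=56; L_yy(-4)=-36, L_yy(2)=36.
Saddle points occur where the two diagonal entries have opposite signs: (-4, -4), (1, 2), (3, -4). Count: 3.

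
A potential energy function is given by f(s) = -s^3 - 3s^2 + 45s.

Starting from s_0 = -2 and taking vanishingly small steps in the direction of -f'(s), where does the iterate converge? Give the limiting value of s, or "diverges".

f'(s) = -3(s - 3)(s + 5), so f'(-2) = 45.
Gradient descent moves in the -f' direction, i.e. s is decreasing.
The nearest critical point in that direction is s = -5, where f'' = 24 > 0 (a local minimum). The iterate converges there.

-5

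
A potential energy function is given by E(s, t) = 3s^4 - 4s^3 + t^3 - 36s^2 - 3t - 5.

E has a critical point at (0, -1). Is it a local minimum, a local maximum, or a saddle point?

local maximum

The mixed partial ∂²E/∂s∂t is 0, so the Hessian at any point is diag(E_ss, E_tt) = diag(12(3s^2 - 2s - 6), 6t).
At (0, -1): H = diag(-72, -6).
Both eigenvalues are negative, so H is negative definite: a local maximum.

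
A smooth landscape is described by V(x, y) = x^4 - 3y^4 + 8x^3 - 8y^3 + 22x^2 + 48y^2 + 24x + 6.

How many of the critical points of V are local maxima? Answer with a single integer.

2

V separates as a function of x plus a function of y, so ∇V=0 decouples.
∂V/∂x = 4(x + 1)(x + 2)(x + 3) = 0 at x ∈ {-3, -2, -1}; ∂V/∂y = -12y(y - 2)(y + 4) = 0 at y ∈ {-4, 0, 2}.
The Hessian is diagonal: diag(V_xx, V_yy). Second derivatives: V_xx(-3)=8, V_xx(-2)=-4, V_xx(-1)=8; V_yy(-4)=-288, V_yy(0)=96, V_yy(2)=-144.
Local maxima occur where both diagonal entries negative: (-2, -4), (-2, 2). Count: 2.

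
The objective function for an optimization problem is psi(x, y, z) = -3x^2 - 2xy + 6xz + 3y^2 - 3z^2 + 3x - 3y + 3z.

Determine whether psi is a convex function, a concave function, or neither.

psi is quadratic, so its Hessian is the constant matrix H = [[-6, -2, 6], [-2, 6, 0], [6, 0, -6]].
Leading principal minors: -6, -40, 24.
Neither pattern holds ⇒ H is indefinite ⇒ neither convex nor concave.

neither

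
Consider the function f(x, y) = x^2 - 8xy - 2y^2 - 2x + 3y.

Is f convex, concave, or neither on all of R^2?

f is quadratic, so its Hessian is the constant matrix H = [[2, -8], [-8, -4]].
det(H) = -72, tr(H) = -2.
det(H) < 0, so H is indefinite: neither convex nor concave.

neither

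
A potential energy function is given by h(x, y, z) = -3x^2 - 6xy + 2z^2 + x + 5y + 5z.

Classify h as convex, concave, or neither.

h is quadratic, so its Hessian is the constant matrix H = [[-6, -6, 0], [-6, 0, 0], [0, 0, 4]].
Leading principal minors: -6, -36, -144.
Neither pattern holds ⇒ H is indefinite ⇒ neither convex nor concave.

neither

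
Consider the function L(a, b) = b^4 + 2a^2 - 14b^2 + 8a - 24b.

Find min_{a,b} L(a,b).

L(a,b) separates as P(a) + Q(b), so its minimum is min P + min Q.
P'(a) = 4a + 8 vanishes at a ∈ {-2}; Q'(b) = 4(b - 3)(b + 1)(b + 2) vanishes at b ∈ {-2, -1, 3}.
Local minima of P (where P''>0): P(-2)=-8. Local minima of Q: Q(-2)=8, Q(3)=-117.
So the global minimum of L is P(-2) + Q(3) = -8 − 117 = -125, attained at (-2, 3).

-125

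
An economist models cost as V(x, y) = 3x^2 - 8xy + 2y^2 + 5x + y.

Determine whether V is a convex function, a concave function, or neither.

neither

V is quadratic, so its Hessian is the constant matrix H = [[6, -8], [-8, 4]].
det(H) = -40, tr(H) = 10.
det(H) < 0, so H is indefinite: neither convex nor concave.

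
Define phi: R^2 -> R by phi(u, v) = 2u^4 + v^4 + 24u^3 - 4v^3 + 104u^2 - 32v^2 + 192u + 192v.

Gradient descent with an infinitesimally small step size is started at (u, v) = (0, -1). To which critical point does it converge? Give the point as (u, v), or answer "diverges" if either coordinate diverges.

(-2, -4)

phi is separable, so gradient descent decouples: u follows -∂phi/∂u, v follows -∂phi/∂v.
∂phi/∂u = 8(u + 2)(u + 3)(u + 4); at u=0 this is 192, so u decreases.
∂phi/∂v = 4(v - 4)(v - 3)(v + 4); at v=-1 this is 240, so v decreases.
u converges to its nearest critical value -2 (a local min of the u-part); v converges to -4. The iterate converges to (-2, -4).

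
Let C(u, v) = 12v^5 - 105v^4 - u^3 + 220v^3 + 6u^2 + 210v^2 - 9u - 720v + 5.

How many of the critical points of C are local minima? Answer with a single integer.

2

C separates as a function of u plus a function of v, so ∇C=0 decouples.
∂C/∂u = -3(u - 3)(u - 1) = 0 at u ∈ {1, 3}; ∂C/∂v = 60(v - 4)(v - 3)(v - 1)(v + 1) = 0 at v ∈ {-1, 1, 3, 4}.
The Hessian is diagonal: diag(C_uu, C_vv). Second derivatives: C_uu(1)=6, C_uu(3)=-6; C_vv(-1)=-2400, C_vv(1)=720, C_vv(3)=-480, C_vv(4)=900.
Local minima occur where both diagonal entries positive: (1, 1), (1, 4). Count: 2.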